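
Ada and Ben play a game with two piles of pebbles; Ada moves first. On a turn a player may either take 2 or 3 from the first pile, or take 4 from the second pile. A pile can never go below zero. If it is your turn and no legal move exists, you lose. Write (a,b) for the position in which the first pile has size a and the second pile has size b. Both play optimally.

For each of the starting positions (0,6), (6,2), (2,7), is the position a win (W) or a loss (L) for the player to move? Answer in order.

Classify positions by backward induction: terminal positions (no move available) are L. From any other position, the mover wins iff some move reaches an L.
No move ever increases a pile, so every position that can arise here has a ≤ 6 and b ≤ 7; it is enough to label the cells with 0 ≤ a ≤ 6 and 0 ≤ b ≤ 7.
Every move lowers a or b (never raises either), so fill the grid row by row in increasing a, and left to right within a row: each cell's successors are then already labelled.
      b=0  b=1  b=2  b=3  b=4  b=5  b=6  b=7
a=0:    L    L    L    L    W    W    W    W
a=1:    L    L    L    L    W    W    W    W
a=2:    W    W    W    W    L    L    L    L
a=3:    W    W    W    W    L    L    L    L
a=4:    W    W    W    W    W    W    W    W
a=5:    L    L    L    L    W    W    W    W
a=6:    L    L    L    L    W    W    W    W
Cells with no legal move (terminal, hence L): (0,0), (0,1), (0,2), (0,3), (1,0), (1,1), (1,2), (1,3).
The remaining L cells, each justified by listing all of its moves:
(2,4): L (options (0,4)(W), (2,0)(W) are all W)
(2,5): L (options (0,5)(W), (2,1)(W) are all W)
(2,6): L (options (0,6)(W), (2,2)(W) are all W)
(2,7): L (options (0,7)(W), (2,3)(W) are all W)
(3,4): L (options (1,4)(W), (0,4)(W), (3,0)(W) are all W)
(3,5): L (options (1,5)(W), (0,5)(W), (3,1)(W) are all W)
(3,6): L (options (1,6)(W), (0,6)(W), (3,2)(W) are all W)
(3,7): L (options (1,7)(W), (0,7)(W), (3,3)(W) are all W)
(5,0): L (options (3,0)(W), (2,0)(W) are all W)
(5,1): L (options (3,1)(W), (2,1)(W) are all W)
(5,2): L (options (3,2)(W), (2,2)(W) are all W)
(5,3): L (options (3,3)(W), (2,3)(W) are all W)
(6,0): L (options (4,0)(W), (3,0)(W) are all W)
(6,1): L (options (4,1)(W), (3,1)(W) are all W)
(6,2): L (options (4,2)(W), (3,2)(W) are all W)
(6,3): L (options (4,3)(W), (3,3)(W) are all W)
Every other cell has at least one move into one of the L cells above, so it is W.
(0,6): the move to (0,2) reaches an L cell, so W
(6,2): one of the L cells justified above, so L
(2,7): one of the L cells justified above, so L

(0,6): W, (6,2): L, (2,7): L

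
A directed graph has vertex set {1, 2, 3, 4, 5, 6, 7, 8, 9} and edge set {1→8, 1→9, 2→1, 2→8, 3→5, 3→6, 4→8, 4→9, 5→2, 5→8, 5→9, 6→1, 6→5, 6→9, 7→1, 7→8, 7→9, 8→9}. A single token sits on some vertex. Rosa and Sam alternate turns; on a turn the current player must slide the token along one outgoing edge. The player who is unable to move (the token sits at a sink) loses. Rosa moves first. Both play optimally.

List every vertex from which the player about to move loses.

Classify positions by backward induction: terminal positions (no move available) are L. From any other position, the mover wins iff some move reaches an L.
Every edge goes from a vertex to one that appears earlier in the order 9, 8, 1, 2, 5, 4, 6, 7, 3, so processing vertices in that order labels each vertex after all of its successors.
9: no outgoing edge → L
8: reaches L-position 9 → W
1: reaches L-position 9 → W
2: only reaches 1(W), 8(W), all W → L
5: reaches L-position 2 → W
4: reaches L-position 9 → W
6: reaches L-position 9 → W
7: reaches L-position 9 → W
3: only reaches 6(W), 5(W), all W → L
The losing starting vertices are exactly the entries labelled L in this table (3 of them).

2, 3, 9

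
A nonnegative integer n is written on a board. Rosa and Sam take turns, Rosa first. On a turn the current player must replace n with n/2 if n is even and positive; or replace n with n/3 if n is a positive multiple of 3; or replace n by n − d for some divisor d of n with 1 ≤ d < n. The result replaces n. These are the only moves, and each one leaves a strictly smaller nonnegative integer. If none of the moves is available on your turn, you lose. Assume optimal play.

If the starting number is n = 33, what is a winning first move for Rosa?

Move to 11.

Use the standard recursion: the mover loses at a terminal position; elsewhere, the mover wins exactly when some move hands the opponent an L position.
n=0: no move → L
n=1: no move → L
n=2: →1(L), so W
n=3: →1(L), so W
n=4: →2(W), 3(W) — all W, so L
n=5: →4(L), so W
n=6: →4(L), so W
n=7: →6(W) only, which is W, so L
n=8: →4(L), so W
n=9: →3(W), 6(W), 8(W) — all W, so L
n=10: →9(L), so W
n=11: →10(W) only, which is W, so L
n=12: →4(L), so W
n=13: →12(W) only, which is W, so L
n=14: →7(L), so W
n=15: →5(W), 10(W), 12(W), 14(W) — all W, so L
n=16: →15(L), so W
n=17: →16(W) only, which is W, so L
n=18: →9(L), so W
n=19: →18(W) only, which is W, so L
n=20: →15(L), so W
n=21: →7(L), so W
n=22: →11(L), so W
n=23: →22(W) only, which is W, so L
n=24: →23(L), so W
n=25: →20(W), 24(W) — all W, so L
n=26: →13(L), so W
n=27: →9(L), so W
n=28: →14(W), 21(W), 24(W), 26(W), 27(W) — all W, so L
n=29: →28(L), so W
n=30: →15(L), so W
n=31: →30(W) only, which is W, so L
n=32: →28(L), so W
n=33: →11(L), so W
From 33, the L positions reachable in one move are: 11.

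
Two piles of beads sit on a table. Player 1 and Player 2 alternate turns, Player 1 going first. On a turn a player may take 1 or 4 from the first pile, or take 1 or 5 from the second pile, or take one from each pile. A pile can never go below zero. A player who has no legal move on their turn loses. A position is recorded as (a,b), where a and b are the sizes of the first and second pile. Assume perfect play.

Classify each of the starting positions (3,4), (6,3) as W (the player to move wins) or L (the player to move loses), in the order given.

(3,4): W, (6,3): L

Label each position W (a win for the player to move) or L (a loss). A position with no legal move is L; any other position is W exactly when some move reaches an L, and L when every move reaches a W.
No move ever increases a pile, so every position that can arise here has a ≤ 6 and b ≤ 4; it is enough to label the cells with 0 ≤ a ≤ 6 and 0 ≤ b ≤ 4.
Every move lowers a or b (never raises either), so fill the grid row by row in increasing a, and left to right within a row: each cell's successors are then already labelled.
      b=0  b=1  b=2  b=3  b=4
a=0:    L    W    L    W    L
a=1:    W    W    W    W    W
a=2:    L    W    L    W    L
a=3:    W    W    W    W    W
a=4:    W    L    W    L    W
a=5:    L    W    W    W    W
a=6:    W    W    W    L    W
Cells with no legal move (terminal, hence L): (0,0).
The remaining L cells, each justified by listing all of its moves:
(0,2): →(0,1)(W) only, which is W, so L
(0,4): →(0,3)(W) only, which is W, so L
(2,0): →(1,0)(W) only, which is W, so L
(2,2): →(1,2)(W), (2,1)(W), (1,1)(W) — all W, so L
(2,4): →(1,4)(W), (2,3)(W), (1,3)(W) — all W, so L
(4,1): →(3,1)(W), (0,1)(W), (4,0)(W), (3,0)(W) — all W, so L
(4,3): →(3,3)(W), (0,3)(W), (4,2)(W), (3,2)(W) — all W, so L
(5,0): →(4,0)(W), (1,0)(W) — all W, so L
(6,3): →(5,3)(W), (2,3)(W), (6,2)(W), (5,2)(W) — all W, so L
Every other cell has at least one move into one of the L cells above, so it is W.
(3,4): the move to (2,4) reaches an L cell, so W
(6,3): one of the L cells justified above, so L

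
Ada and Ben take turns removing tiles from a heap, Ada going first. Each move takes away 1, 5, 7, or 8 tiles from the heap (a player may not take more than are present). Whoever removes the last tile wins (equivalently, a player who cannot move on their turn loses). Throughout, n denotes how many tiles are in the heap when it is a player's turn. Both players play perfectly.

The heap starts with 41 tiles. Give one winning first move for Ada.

Remove 5, leaving 36.

Work bottom-up. With no move the player to move loses. Otherwise the position is W if at least one move leads to an L position for the opponent, and L if every move leads to a W.
n=0: no move → L
n=1: reaches L-position 0 → W
n=2: only reaches 1(W), which is W → L
n=3: reaches L-position 2 → W
n=4: only reaches 3(W), which is W → L
n=5: reaches L-position 4 → W
n=6: only reaches 5(W), 1(W), all W → L
n=7: reaches L-position 6 → W
n=8: reaches L-position 0 → W
n=9: reaches L-position 4 → W
n=10: reaches L-position 2 → W
n=11: reaches L-position 6 → W
n=12: reaches L-position 4 → W
n=13: reaches L-position 6 → W
n=14: reaches L-position 6 → W
n=15: only reaches 14(W), 10(W), 8(W), 7(W), all W → L
n=16: reaches L-position 15 → W
n=17: only reaches 16(W), 12(W), 10(W), 9(W), all W → L
n=18: reaches L-position 17 → W
n=19: only reaches 18(W), 14(W), 12(W), 11(W), all W → L
n=20: reaches L-position 19 → W
n=21: only reaches 20(W), 16(W), 14(W), 13(W), all W → L
n=22: reaches L-position 21 → W
n=23: reaches L-position 15 → W
n=24: reaches L-position 19 → W
n=25: reaches L-position 17 → W
n=26: reaches L-position 21 → W
n=27: reaches L-position 19 → W
n=28: reaches L-position 21 → W
n=29: reaches L-position 21 → W
n=30: only reaches 29(W), 25(W), 23(W), 22(W), all W → L
n=31: reaches L-position 30 → W
n=32: only reaches 31(W), 27(W), 25(W), 24(W), all W → L
n=33: reaches L-position 32 → W
n=34: only reaches 33(W), 29(W), 27(W), 26(W), all W → L
n=35: reaches L-position 34 → W
n=36: only reaches 35(W), 31(W), 29(W), 28(W), all W → L
n=37: reaches L-position 36 → W
n=38: reaches L-position 30 → W
n=39: reaches L-position 34 → W
n=40: reaches L-position 32 → W
n=41: reaches L-position 36 → W
From 41, the L positions reachable in one move are: 36, 34. Any move reaching one of these is winning.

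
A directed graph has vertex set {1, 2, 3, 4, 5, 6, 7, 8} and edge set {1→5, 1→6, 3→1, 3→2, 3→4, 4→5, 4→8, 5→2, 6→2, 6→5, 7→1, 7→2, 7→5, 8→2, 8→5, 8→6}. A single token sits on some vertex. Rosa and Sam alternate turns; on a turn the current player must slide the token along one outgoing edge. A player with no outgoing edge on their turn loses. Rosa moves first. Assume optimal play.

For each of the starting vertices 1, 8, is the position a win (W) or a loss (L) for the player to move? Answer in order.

Classify positions by backward induction: terminal positions (no move available) are L. From any other position, the mover wins iff some move reaches an L.
Every edge goes from a vertex to one that appears earlier in the order 2, 5, 6, 1, 7, 8, 4, 3, so processing vertices in that order labels each vertex after all of its successors.
2: no outgoing edge → L
5: W (go to 2, an L position)
6: W (go to 2, an L position)
1: L (options 6(W), 5(W) are all W)
7: W (go to 1, an L position)
8: W (go to 2, an L position)
4: L (options 8(W), 5(W) are all W)
3: W (go to 4, an L position)

1: L, 8: W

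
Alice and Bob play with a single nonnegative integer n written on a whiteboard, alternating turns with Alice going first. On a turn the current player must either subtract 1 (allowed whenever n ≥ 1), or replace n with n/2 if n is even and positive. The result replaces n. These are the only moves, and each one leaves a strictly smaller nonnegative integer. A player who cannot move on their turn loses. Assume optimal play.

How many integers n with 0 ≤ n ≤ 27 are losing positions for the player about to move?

Label each position W (a win for the player to move) or L (a loss). A position with no legal move is L; any other position is W exactly when some move reaches an L, and L when every move reaches a W.
n=0: no move → L
n=1: W (go to 0, an L position)
n=2: L (sole option 1(W) is W)
n=3: W (go to 2, an L position)
n=4: W (go to 2, an L position)
n=5: L (sole option 4(W) is W)
n=6: W (go to 5, an L position)
n=7: L (sole option 6(W) is W)
n=8: W (go to 7, an L position)
n=9: L (sole option 8(W) is W)
n=10: W (go to 5, an L position)
n=11: L (sole option 10(W) is W)
n=12: W (go to 11, an L position)
n=13: L (sole option 12(W) is W)
n=14: W (go to 7, an L position)
n=15: L (sole option 14(W) is W)
n=16: W (go to 15, an L position)
n=17: L (sole option 16(W) is W)
n=18: W (go to 9, an L position)
n=19: L (sole option 18(W) is W)
n=20: W (go to 19, an L position)
n=21: L (sole option 20(W) is W)
n=22: W (go to 11, an L position)
n=23: L (sole option 22(W) is W)
n=24: W (go to 23, an L position)
n=25: L (sole option 24(W) is W)
n=26: W (go to 13, an L position)
n=27: L (sole option 26(W) is W)
L entries with 0 ≤ n ≤ 27: n = 0, 2, 5, 7, 9, 11, 13, 15, 17, 19, 21, 23, 25, 27; that makes 14.

14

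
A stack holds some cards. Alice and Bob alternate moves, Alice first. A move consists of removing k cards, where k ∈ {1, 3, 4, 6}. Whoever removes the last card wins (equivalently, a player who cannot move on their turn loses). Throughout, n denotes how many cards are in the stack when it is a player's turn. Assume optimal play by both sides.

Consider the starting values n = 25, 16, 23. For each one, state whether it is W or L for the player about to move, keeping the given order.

Classify positions by backward induction: terminal positions (no move available) are L. From any other position, the mover wins iff some move reaches an L.
n=0: no move → L
n=1: can move to 0, which is L ⇒ W
n=2: the only move is to 1(W), a W ⇒ L
n=3: can move to 2, which is L ⇒ W
n=4: can move to 0, which is L ⇒ W
n=5: can move to 2, which is L ⇒ W
n=6: can move to 2, which is L ⇒ W
n=7: moves to 6(W), 4(W), 3(W), 1(W); every one is W ⇒ L
n=8: can move to 7, which is L ⇒ W
n=9: moves to 8(W), 6(W), 5(W), 3(W); every one is W ⇒ L
n=10: can move to 9, which is L ⇒ W
n=11: can move to 7, which is L ⇒ W
n=12: can move to 9, which is L ⇒ W
n=13: can move to 9, which is L ⇒ W
n=14: moves to 13(W), 11(W), 10(W), 8(W); every one is W ⇒ L
n=15: can move to 14, which is L ⇒ W
n=16: moves to 15(W), 13(W), 12(W), 10(W); every one is W ⇒ L
n=17: can move to 16, which is L ⇒ W
n=18: can move to 14, which is L ⇒ W
n=19: can move to 16, which is L ⇒ W
n=20: can move to 16, which is L ⇒ W
n=21: moves to 20(W), 18(W), 17(W), 15(W); every one is W ⇒ L
n=22: can move to 21, which is L ⇒ W
n=23: moves to 22(W), 20(W), 19(W), 17(W); every one is W ⇒ L
n=24: can move to 23, which is L ⇒ W
n=25: can move to 21, which is L ⇒ W

25: W, 16: L, 23: L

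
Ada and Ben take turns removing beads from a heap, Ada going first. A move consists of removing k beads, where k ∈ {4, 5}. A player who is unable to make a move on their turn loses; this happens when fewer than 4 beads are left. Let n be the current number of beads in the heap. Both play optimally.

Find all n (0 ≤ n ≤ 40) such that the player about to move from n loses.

0, 1, 2, 3, 9, 10, 11, 12, 18, 19, 20, 21, 27, 28, 29, 30, 36, 37, 38, 39

Work bottom-up. With no move the player to move loses. Otherwise the position is W if at least one move leads to an L position for the opponent, and L if every move leads to a W.
n=0: no move → L
n=1: no move → L
n=2: no move → L
n=3: no move → L
n=4: W (go to 0, an L position)
n=5: W (go to 1, an L position)
n=6: W (go to 2, an L position)
n=7: W (go to 3, an L position)
n=8: W (go to 3, an L position)
n=9: L (options 5(W), 4(W) are all W)
n=10: L (options 6(W), 5(W) are all W)
n=11: L (options 7(W), 6(W) are all W)
n=12: L (options 8(W), 7(W) are all W)
n=13: W (go to 9, an L position)
n=14: W (go to 10, an L position)
n=15: W (go to 11, an L position)
n=16: W (go to 12, an L position)
n=17: W (go to 12, an L position)
n=18: L (options 14(W), 13(W) are all W)
n=19: L (options 15(W), 14(W) are all W)
n=20: L (options 16(W), 15(W) are all W)
n=21: L (options 17(W), 16(W) are all W)
n=22: W (go to 18, an L position)
n=23: W (go to 19, an L position)
n=24: W (go to 20, an L position)
n=25: W (go to 21, an L position)
n=26: W (go to 21, an L position)
n=27: L (options 23(W), 22(W) are all W)
n=28: L (options 24(W), 23(W) are all W)
n=29: L (options 25(W), 24(W) are all W)
n=30: L (options 26(W), 25(W) are all W)
n=31: W (go to 27, an L position)
n=32: W (go to 28, an L position)
n=33: W (go to 29, an L position)
n=34: W (go to 30, an L position)
n=35: W (go to 30, an L position)
n=36: L (options 32(W), 31(W) are all W)
n=37: L (options 33(W), 32(W) are all W)
n=38: L (options 34(W), 33(W) are all W)
n=39: L (options 35(W), 34(W) are all W)
n=40: W (go to 36, an L position)
The losing starting values of n are exactly the entries labelled L in this table (20 of them).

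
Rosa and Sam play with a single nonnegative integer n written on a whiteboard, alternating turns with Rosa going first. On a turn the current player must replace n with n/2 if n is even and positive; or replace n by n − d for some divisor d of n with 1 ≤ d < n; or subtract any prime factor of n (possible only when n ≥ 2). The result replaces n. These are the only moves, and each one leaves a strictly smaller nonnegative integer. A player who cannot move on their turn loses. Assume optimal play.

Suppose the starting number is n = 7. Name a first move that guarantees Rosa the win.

Use the standard recursion: the mover loses at a terminal position; elsewhere, the mover wins exactly when some move hands the opponent an L position.
n=0: no move → L
n=1: no move → L
n=2: reaches L-position 0 → W
n=3: reaches L-position 0 → W
n=4: only reaches 2(W), 3(W), all W → L
n=5: reaches L-position 0 → W
n=6: reaches L-position 4 → W
n=7: reaches L-position 0 → W
From 7, the L positions reachable in one move are: 0.

Move to 0.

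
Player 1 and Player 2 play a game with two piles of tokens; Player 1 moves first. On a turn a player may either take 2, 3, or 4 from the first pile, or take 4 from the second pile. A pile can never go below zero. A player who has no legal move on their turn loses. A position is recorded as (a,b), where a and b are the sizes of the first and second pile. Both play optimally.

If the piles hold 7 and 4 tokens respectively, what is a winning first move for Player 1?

Move to (3,4).

Build the W/L table. Terminal = L. A non-terminal position is W if it has a move to some L; otherwise it is L.
No move ever increases a pile, so every position that can arise here has a ≤ 7 and b ≤ 4; it is enough to label the cells with 0 ≤ a ≤ 7 and 0 ≤ b ≤ 4.
Every move lowers a or b (never raises either), so fill the grid row by row in increasing a, and left to right within a row: each cell's successors are then already labelled.
      b=0  b=1  b=2  b=3  b=4
a=0:    L    L    L    L    W
a=1:    L    L    L    L    W
a=2:    W    W    W    W    L
a=3:    W    W    W    W    L
a=4:    W    W    W    W    W
a=5:    W    W    W    W    W
a=6:    L    L    L    L    W
a=7:    L    L    L    L    W
Cells with no legal move (terminal, hence L): (0,0), (0,1), (0,2), (0,3), (1,0), (1,1), (1,2), (1,3).
The remaining L cells, each justified by listing all of its moves:
(2,4): moves to (0,4)(W), (2,0)(W); every one is W ⇒ L
(3,4): moves to (1,4)(W), (0,4)(W), (3,0)(W); every one is W ⇒ L
(6,0): moves to (4,0)(W), (3,0)(W), (2,0)(W); every one is W ⇒ L
(6,1): moves to (4,1)(W), (3,1)(W), (2,1)(W); every one is W ⇒ L
(6,2): moves to (4,2)(W), (3,2)(W), (2,2)(W); every one is W ⇒ L
(6,3): moves to (4,3)(W), (3,3)(W), (2,3)(W); every one is W ⇒ L
(7,0): moves to (5,0)(W), (4,0)(W), (3,0)(W); every one is W ⇒ L
(7,1): moves to (5,1)(W), (4,1)(W), (3,1)(W); every one is W ⇒ L
(7,2): moves to (5,2)(W), (4,2)(W), (3,2)(W); every one is W ⇒ L
(7,3): moves to (5,3)(W), (4,3)(W), (3,3)(W); every one is W ⇒ L
Every other cell has at least one move into one of the L cells above, so it is W.
From (7,4), the L positions reachable in one move are: (3,4), (7,0). Any move reaching one of these is winning.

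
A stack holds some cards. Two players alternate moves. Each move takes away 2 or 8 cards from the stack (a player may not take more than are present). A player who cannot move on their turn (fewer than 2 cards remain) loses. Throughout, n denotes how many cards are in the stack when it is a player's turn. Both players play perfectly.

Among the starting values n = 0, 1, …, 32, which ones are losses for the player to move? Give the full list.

0, 1, 4, 5, 10, 11, 14, 15, 20, 21, 24, 25, 30, 31

Classify positions by backward induction: terminal positions (no move available) are L. From any other position, the mover wins iff some move reaches an L.
n=0: no move → L
n=1: no move → L
n=2: can move to 0, which is L ⇒ W
n=3: can move to 1, which is L ⇒ W
n=4: the only move is to 2(W), a W ⇒ L
n=5: the only move is to 3(W), a W ⇒ L
n=6: can move to 4, which is L ⇒ W
n=7: can move to 5, which is L ⇒ W
n=8: can move to 0, which is L ⇒ W
n=9: can move to 1, which is L ⇒ W
n=10: moves to 8(W), 2(W); every one is W ⇒ L
n=11: moves to 9(W), 3(W); every one is W ⇒ L
n=12: can move to 10, which is L ⇒ W
n=13: can move to 11, which is L ⇒ W
n=14: moves to 12(W), 6(W); every one is W ⇒ L
n=15: moves to 13(W), 7(W); every one is W ⇒ L
n=16: can move to 14, which is L ⇒ W
n=17: can move to 15, which is L ⇒ W
n=18: can move to 10, which is L ⇒ W
n=19: can move to 11, which is L ⇒ W
n=20: moves to 18(W), 12(W); every one is W ⇒ L
n=21: moves to 19(W), 13(W); every one is W ⇒ L
n=22: can move to 20, which is L ⇒ W
n=23: can move to 21, which is L ⇒ W
n=24: moves to 22(W), 16(W); every one is W ⇒ L
n=25: moves to 23(W), 17(W); every one is W ⇒ L
n=26: can move to 24, which is L ⇒ W
n=27: can move to 25, which is L ⇒ W
n=28: can move to 20, which is L ⇒ W
n=29: can move to 21, which is L ⇒ W
n=30: moves to 28(W), 22(W); every one is W ⇒ L
n=31: moves to 29(W), 23(W); every one is W ⇒ L
n=32: can move to 30, which is L ⇒ W
The losing starting values of n are exactly the entries labelled L in this table (14 of them).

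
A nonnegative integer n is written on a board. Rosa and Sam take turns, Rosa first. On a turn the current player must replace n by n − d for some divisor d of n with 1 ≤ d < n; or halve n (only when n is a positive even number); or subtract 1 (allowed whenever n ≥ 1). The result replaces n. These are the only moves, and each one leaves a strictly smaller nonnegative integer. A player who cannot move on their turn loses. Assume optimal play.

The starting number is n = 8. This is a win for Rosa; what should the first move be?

Compute win/loss labels from the base case upward. A position with no move is L. Any other position is W if it can reach an L in one move, else L.
n=0: no move → L
n=1: can move to 0, which is L ⇒ W
n=2: the only move is to 1(W), a W ⇒ L
n=3: can move to 2, which is L ⇒ W
n=4: can move to 2, which is L ⇒ W
n=5: the only move is to 4(W), a W ⇒ L
n=6: can move to 5, which is L ⇒ W
n=7: the only move is to 6(W), a W ⇒ L
n=8: can move to 7, which is L ⇒ W
From 8, the L positions reachable in one move are: 7.

Move to 7.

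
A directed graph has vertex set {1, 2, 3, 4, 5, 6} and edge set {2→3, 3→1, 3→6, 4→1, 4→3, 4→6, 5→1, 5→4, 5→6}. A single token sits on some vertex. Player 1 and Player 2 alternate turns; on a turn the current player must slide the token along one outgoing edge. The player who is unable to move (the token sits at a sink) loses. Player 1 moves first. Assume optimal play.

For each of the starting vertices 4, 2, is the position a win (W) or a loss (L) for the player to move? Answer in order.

Use the standard recursion: the mover loses at a terminal position; elsewhere, the mover wins exactly when some move hands the opponent an L position.
Every edge goes from a vertex to one that appears earlier in the order 6, 1, 3, 2, 4, 5, so processing vertices in that order labels each vertex after all of its successors.
6: no outgoing edge → L
1: no outgoing edge → L
3: →1(L), so W
2: →3(W) only, which is W, so L
4: →1(L), so W
5: →1(L), so W

4: W, 2: L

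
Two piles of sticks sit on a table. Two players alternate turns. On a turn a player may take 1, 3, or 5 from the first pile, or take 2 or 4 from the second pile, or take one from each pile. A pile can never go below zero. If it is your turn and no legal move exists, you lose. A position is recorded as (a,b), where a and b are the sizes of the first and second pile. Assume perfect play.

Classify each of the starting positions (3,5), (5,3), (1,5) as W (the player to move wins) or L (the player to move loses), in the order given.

(3,5): W, (5,3): L, (1,5): W

Build the W/L table. Terminal = L. A non-terminal position is W if it has a move to some L; otherwise it is L.
No move ever increases a pile, so every position that can arise here has a ≤ 5 and b ≤ 5; it is enough to label the cells with 0 ≤ a ≤ 5 and 0 ≤ b ≤ 5.
Every move lowers a or b (never raises either), so fill the grid row by row in increasing a, and left to right within a row: each cell's successors are then already labelled.
      b=0  b=1  b=2  b=3  b=4  b=5
a=0:    L    L    W    W    W    W
a=1:    W    W    W    L    L    W
a=2:    L    L    W    W    W    W
a=3:    W    W    W    L    L    W
a=4:    L    L    W    W    W    W
a=5:    W    W    W    L    L    W
Cells with no legal move (terminal, hence L): (0,0), (0,1).
The remaining L cells, each justified by listing all of its moves:
(1,3): L (options (0,3)(W), (1,1)(W), (0,2)(W) are all W)
(1,4): L (options (0,4)(W), (1,2)(W), (1,0)(W), (0,3)(W) are all W)
(2,0): L (sole option (1,0)(W) is W)
(2,1): L (options (1,1)(W), (1,0)(W) are all W)
(3,3): L (options (2,3)(W), (0,3)(W), (3,1)(W), (2,2)(W) are all W)
(3,4): L (options (2,4)(W), (0,4)(W), (3,2)(W), (3,0)(W), (2,3)(W) are all W)
(4,0): L (options (3,0)(W), (1,0)(W) are all W)
(4,1): L (options (3,1)(W), (1,1)(W), (3,0)(W) are all W)
(5,3): L (options (4,3)(W), (2,3)(W), (0,3)(W), (5,1)(W), (4,2)(W) are all W)
(5,4): L (options (4,4)(W), (2,4)(W), (0,4)(W), (5,2)(W), (5,0)(W), (4,3)(W) are all W)
Every other cell has at least one move into one of the L cells above, so it is W.
(3,5): the move to (3,3) reaches an L cell, so W
(5,3): one of the L cells justified above, so L
(1,5): the move to (1,3) reaches an L cell, so W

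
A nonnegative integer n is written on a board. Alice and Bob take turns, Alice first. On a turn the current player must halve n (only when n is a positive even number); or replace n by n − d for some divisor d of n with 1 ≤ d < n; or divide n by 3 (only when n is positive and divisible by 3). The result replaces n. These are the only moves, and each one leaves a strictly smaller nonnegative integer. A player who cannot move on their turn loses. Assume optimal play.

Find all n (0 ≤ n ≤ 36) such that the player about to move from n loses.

Compute win/loss labels from the base case upward. A position with no move is L. Any other position is W if it can reach an L in one move, else L.
n=0: no move → L
n=1: no move → L
n=2: →1(L), so W
n=3: →1(L), so W
n=4: →2(W), 3(W) — all W, so L
n=5: →4(L), so W
n=6: →4(L), so W
n=7: →6(W) only, which is W, so L
n=8: →4(L), so W
n=9: →3(W), 6(W), 8(W) — all W, so L
n=10: →9(L), so W
n=11: →10(W) only, which is W, so L
n=12: →4(L), so W
n=13: →12(W) only, which is W, so L
n=14: →7(L), so W
n=15: →5(W), 10(W), 12(W), 14(W) — all W, so L
n=16: →15(L), so W
n=17: →16(W) only, which is W, so L
n=18: →9(L), so W
n=19: →18(W) only, which is W, so L
n=20: →15(L), so W
n=21: →7(L), so W
n=22: →11(L), so W
n=23: →22(W) only, which is W, so L
n=24: →23(L), so W
n=25: →20(W), 24(W) — all W, so L
n=26: →13(L), so W
n=27: →9(L), so W
n=28: →14(W), 21(W), 24(W), 26(W), 27(W) — all W, so L
n=29: →28(L), so W
n=30: →15(L), so W
n=31: →30(W) only, which is W, so L
n=32: →28(L), so W
n=33: →11(L), so W
n=34: →17(L), so W
n=35: →28(L), so W
n=36: →12(W), 18(W), 24(W), 27(W), 30(W), 32(W), 33(W), 34(W), 35(W) — all W, so L
Reading off the rows marked L gives the requested list; there are 15 such values of n.

0, 1, 4, 7, 9, 11, 13, 15, 17, 19, 23, 25, 28, 31, 36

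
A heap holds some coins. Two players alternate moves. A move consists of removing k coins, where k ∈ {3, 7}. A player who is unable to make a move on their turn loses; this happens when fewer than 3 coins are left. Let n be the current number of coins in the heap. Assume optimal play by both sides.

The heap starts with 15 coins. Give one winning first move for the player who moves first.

Build the W/L table. Terminal = L. A non-terminal position is W if it has a move to some L; otherwise it is L.
n=0: no move → L
n=1: no move → L
n=2: no move → L
n=3: can move to 0, which is L ⇒ W
n=4: can move to 1, which is L ⇒ W
n=5: can move to 2, which is L ⇒ W
n=6: the only move is to 3(W), a W ⇒ L
n=7: can move to 0, which is L ⇒ W
n=8: can move to 1, which is L ⇒ W
n=9: can move to 6, which is L ⇒ W
n=10: moves to 7(W), 3(W); every one is W ⇒ L
n=11: moves to 8(W), 4(W); every one is W ⇒ L
n=12: moves to 9(W), 5(W); every one is W ⇒ L
n=13: can move to 10, which is L ⇒ W
n=14: can move to 11, which is L ⇒ W
n=15: can move to 12, which is L ⇒ W
From 15, the L positions reachable in one move are: 12.

Remove 3, leaving 12.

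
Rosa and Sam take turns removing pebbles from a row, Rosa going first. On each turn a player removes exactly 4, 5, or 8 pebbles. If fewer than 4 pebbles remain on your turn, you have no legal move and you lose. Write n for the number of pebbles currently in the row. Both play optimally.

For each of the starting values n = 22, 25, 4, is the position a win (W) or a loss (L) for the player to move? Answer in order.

Label each position W (a win for the player to move) or L (a loss). A position with no legal move is L; any other position is W exactly when some move reaches an L, and L when every move reaches a W.
n=0: no move → L
n=1: no move → L
n=2: no move → L
n=3: no move → L
n=4: can move to 0, which is L ⇒ W
n=5: can move to 1, which is L ⇒ W
n=6: can move to 2, which is L ⇒ W
n=7: can move to 3, which is L ⇒ W
n=8: can move to 3, which is L ⇒ W
n=9: can move to 1, which is L ⇒ W
n=10: can move to 2, which is L ⇒ W
n=11: can move to 3, which is L ⇒ W
n=12: moves to 8(W), 7(W), 4(W); every one is W ⇒ L
n=13: moves to 9(W), 8(W), 5(W); every one is W ⇒ L
n=14: moves to 10(W), 9(W), 6(W); every one is W ⇒ L
n=15: moves to 11(W), 10(W), 7(W); every one is W ⇒ L
n=16: can move to 12, which is L ⇒ W
n=17: can move to 13, which is L ⇒ W
n=18: can move to 14, which is L ⇒ W
n=19: can move to 15, which is L ⇒ W
n=20: can move to 15, which is L ⇒ W
n=21: can move to 13, which is L ⇒ W
n=22: can move to 14, which is L ⇒ W
n=23: can move to 15, which is L ⇒ W
n=24: moves to 20(W), 19(W), 16(W); every one is W ⇒ L
n=25: moves to 21(W), 20(W), 17(W); every one is W ⇒ L

22: W, 25: L, 4: W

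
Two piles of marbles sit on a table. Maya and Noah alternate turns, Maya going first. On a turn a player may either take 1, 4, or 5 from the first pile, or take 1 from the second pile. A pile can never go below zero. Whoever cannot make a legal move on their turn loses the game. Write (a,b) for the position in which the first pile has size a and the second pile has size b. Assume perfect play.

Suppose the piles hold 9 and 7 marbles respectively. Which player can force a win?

Noah wins.

Compute win/loss labels from the base case upward. A position with no move is L. Any other position is W if it can reach an L in one move, else L.
No move ever increases a pile, so every position that can arise here has a ≤ 9 and b ≤ 7; it is enough to label the cells with 0 ≤ a ≤ 9 and 0 ≤ b ≤ 7.
Every move lowers a or b (never raises either), so fill the grid row by row in increasing a, and left to right within a row: each cell's successors are then already labelled.
      b=0  b=1  b=2  b=3  b=4  b=5  b=6  b=7
a=0:    L    W    L    W    L    W    L    W
a=1:    W    L    W    L    W    L    W    L
a=2:    L    W    L    W    L    W    L    W
a=3:    W    L    W    L    W    L    W    L
a=4:    W    W    W    W    W    W    W    W
a=5:    W    W    W    W    W    W    W    W
a=6:    W    W    W    W    W    W    W    W
a=7:    W    W    W    W    W    W    W    W
a=8:    L    W    L    W    L    W    L    W
a=9:    W    L    W    L    W    L    W    L
Cells with no legal move (terminal, hence L): (0,0).
The remaining L cells, each justified by listing all of its moves:
(0,2): the only move is to (0,1)(W), a W ⇒ L
(0,4): the only move is to (0,3)(W), a W ⇒ L
(0,6): the only move is to (0,5)(W), a W ⇒ L
(1,1): moves to (0,1)(W), (1,0)(W); every one is W ⇒ L
(1,3): moves to (0,3)(W), (1,2)(W); every one is W ⇒ L
(1,5): moves to (0,5)(W), (1,4)(W); every one is W ⇒ L
(1,7): moves to (0,7)(W), (1,6)(W); every one is W ⇒ L
(2,0): the only move is to (1,0)(W), a W ⇒ L
(2,2): moves to (1,2)(W), (2,1)(W); every one is W ⇒ L
(2,4): moves to (1,4)(W), (2,3)(W); every one is W ⇒ L
(2,6): moves to (1,6)(W), (2,5)(W); every one is W ⇒ L
(3,1): moves to (2,1)(W), (3,0)(W); every one is W ⇒ L
(3,3): moves to (2,3)(W), (3,2)(W); every one is W ⇒ L
(3,5): moves to (2,5)(W), (3,4)(W); every one is W ⇒ L
(3,7): moves to (2,7)(W), (3,6)(W); every one is W ⇒ L
(8,0): moves to (7,0)(W), (4,0)(W), (3,0)(W); every one is W ⇒ L
(8,2): moves to (7,2)(W), (4,2)(W), (3,2)(W), (8,1)(W); every one is W ⇒ L
(8,4): moves to (7,4)(W), (4,4)(W), (3,4)(W), (8,3)(W); every one is W ⇒ L
(8,6): moves to (7,6)(W), (4,6)(W), (3,6)(W), (8,5)(W); every one is W ⇒ L
(9,1): moves to (8,1)(W), (5,1)(W), (4,1)(W), (9,0)(W); every one is W ⇒ L
(9,3): moves to (8,3)(W), (5,3)(W), (4,3)(W), (9,2)(W); every one is W ⇒ L
(9,5): moves to (8,5)(W), (5,5)(W), (4,5)(W), (9,4)(W); every one is W ⇒ L
(9,7): moves to (8,7)(W), (5,7)(W), (4,7)(W), (9,6)(W); every one is W ⇒ L
Every other cell has at least one move into one of the L cells above, so it is W.
Every move from (9,7) reaches a W position, so the mover loses.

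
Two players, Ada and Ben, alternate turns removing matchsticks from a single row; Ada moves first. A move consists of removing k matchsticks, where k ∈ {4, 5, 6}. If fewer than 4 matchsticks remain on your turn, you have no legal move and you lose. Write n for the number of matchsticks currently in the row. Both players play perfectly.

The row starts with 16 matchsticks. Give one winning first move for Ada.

Remove 4, leaving 12.

Classify positions by backward induction: terminal positions (no move available) are L. From any other position, the mover wins iff some move reaches an L.
n=0: no move → L
n=1: no move → L
n=2: no move → L
n=3: no move → L
n=4: reaches L-position 0 → W
n=5: reaches L-position 1 → W
n=6: reaches L-position 2 → W
n=7: reaches L-position 3 → W
n=8: reaches L-position 3 → W
n=9: reaches L-position 3 → W
n=10: only reaches 6(W), 5(W), 4(W), all W → L
n=11: only reaches 7(W), 6(W), 5(W), all W → L
n=12: only reaches 8(W), 7(W), 6(W), all W → L
n=13: only reaches 9(W), 8(W), 7(W), all W → L
n=14: reaches L-position 10 → W
n=15: reaches L-position 11 → W
n=16: reaches L-position 12 → W
From 16, the L positions reachable in one move are: 12, 11, 10. Any move reaching one of these is winning.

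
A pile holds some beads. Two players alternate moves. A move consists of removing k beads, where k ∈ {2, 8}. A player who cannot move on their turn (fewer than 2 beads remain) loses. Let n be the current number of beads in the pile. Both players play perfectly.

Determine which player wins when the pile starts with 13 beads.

The first player wins.

Build the W/L table. Terminal = L. A non-terminal position is W if it has a move to some L; otherwise it is L.
n=0: no move → L
n=1: no move → L
n=2: can move to 0, which is L ⇒ W
n=3: can move to 1, which is L ⇒ W
n=4: the only move is to 2(W), a W ⇒ L
n=5: the only move is to 3(W), a W ⇒ L
n=6: can move to 4, which is L ⇒ W
n=7: can move to 5, which is L ⇒ W
n=8: can move to 0, which is L ⇒ W
n=9: can move to 1, which is L ⇒ W
n=10: moves to 8(W), 2(W); every one is W ⇒ L
n=11: moves to 9(W), 3(W); every one is W ⇒ L
n=12: can move to 10, which is L ⇒ W
n=13: can move to 11, which is L ⇒ W
The starting position 13 is W: the player to move should remove 2, leaving 11, handing over an L position.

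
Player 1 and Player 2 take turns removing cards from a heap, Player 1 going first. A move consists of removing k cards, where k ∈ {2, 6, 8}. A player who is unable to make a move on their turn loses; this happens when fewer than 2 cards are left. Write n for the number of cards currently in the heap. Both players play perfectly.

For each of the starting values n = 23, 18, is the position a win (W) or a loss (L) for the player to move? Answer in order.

23: W, 18: L

Compute win/loss labels from the base case upward. A position with no move is L. Any other position is W if it can reach an L in one move, else L.
n=0: no move → L
n=1: no move → L
n=2: reaches L-position 0 → W
n=3: reaches L-position 1 → W
n=4: only reaches 2(W), which is W → L
n=5: only reaches 3(W), which is W → L
n=6: reaches L-position 4 → W
n=7: reaches L-position 5 → W
n=8: reaches L-position 0 → W
n=9: reaches L-position 1 → W
n=10: reaches L-position 4 → W
n=11: reaches L-position 5 → W
n=12: reaches L-position 4 → W
n=13: reaches L-position 5 → W
n=14: only reaches 12(W), 8(W), 6(W), all W → L
n=15: only reaches 13(W), 9(W), 7(W), all W → L
n=16: reaches L-position 14 → W
n=17: reaches L-position 15 → W
n=18: only reaches 16(W), 12(W), 10(W), all W → L
n=19: only reaches 17(W), 13(W), 11(W), all W → L
n=20: reaches L-position 18 → W
n=21: reaches L-position 19 → W
n=22: reaches L-position 14 → W
n=23: reaches L-position 15 → W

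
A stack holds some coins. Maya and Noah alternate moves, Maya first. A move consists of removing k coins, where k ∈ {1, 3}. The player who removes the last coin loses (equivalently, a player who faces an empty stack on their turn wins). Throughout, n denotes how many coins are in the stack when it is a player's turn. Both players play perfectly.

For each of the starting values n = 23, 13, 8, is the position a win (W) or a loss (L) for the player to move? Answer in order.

Use the standard recursion: the mover wins at a terminal position; elsewhere, the mover wins exactly when some move hands the opponent an L position.
n=0: no move; the opponent has just taken the last coin and therefore loses → W
n=1: L (sole option 0(W) is W)
n=2: W (go to 1, an L position)
n=3: L (options 2(W), 0(W) are all W)
n=4: W (go to 3, an L position)
n=5: L (options 4(W), 2(W) are all W)
n=6: W (go to 5, an L position)
n=7: L (options 6(W), 4(W) are all W)
n=8: W (go to 7, an L position)
n=9: L (options 8(W), 6(W) are all W)
n=10: W (go to 9, an L position)
n=11: L (options 10(W), 8(W) are all W)
n=12: W (go to 11, an L position)
n=13: L (options 12(W), 10(W) are all W)
n=14: W (go to 13, an L position)
n=15: L (options 14(W), 12(W) are all W)
n=16: W (go to 15, an L position)
n=17: L (options 16(W), 14(W) are all W)
n=18: W (go to 17, an L position)
n=19: L (options 18(W), 16(W) are all W)
n=20: W (go to 19, an L position)
n=21: L (options 20(W), 18(W) are all W)
n=22: W (go to 21, an L position)
n=23: L (options 22(W), 20(W) are all W)

23: L, 13: L, 8: W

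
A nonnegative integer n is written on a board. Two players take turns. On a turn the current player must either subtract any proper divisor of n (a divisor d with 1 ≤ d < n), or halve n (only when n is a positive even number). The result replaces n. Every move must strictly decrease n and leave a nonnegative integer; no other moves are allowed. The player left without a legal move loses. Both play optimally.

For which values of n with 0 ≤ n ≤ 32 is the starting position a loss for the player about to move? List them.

0, 1, 3, 5, 7, 9, 11, 13, 15, 17, 19, 21, 23, 25, 27, 29, 31

Compute win/loss labels from the base case upward. A position with no move is L. Any other position is W if it can reach an L in one move, else L.
n=0: no move → L
n=1: no move → L
n=2: reaches L-position 1 → W
n=3: only reaches 2(W), which is W → L
n=4: reaches L-position 3 → W
n=5: only reaches 4(W), which is W → L
n=6: reaches L-position 3 → W
n=7: only reaches 6(W), which is W → L
n=8: reaches L-position 7 → W
n=9: only reaches 6(W), 8(W), all W → L
n=10: reaches L-position 5 → W
n=11: only reaches 10(W), which is W → L
n=12: reaches L-position 9 → W
n=13: only reaches 12(W), which is W → L
n=14: reaches L-position 7 → W
n=15: only reaches 10(W), 12(W), 14(W), all W → L
n=16: reaches L-position 15 → W
n=17: only reaches 16(W), which is W → L
n=18: reaches L-position 9 → W
n=19: only reaches 18(W), which is W → L
n=20: reaches L-position 15 → W
n=21: only reaches 14(W), 18(W), 20(W), all W → L
n=22: reaches L-position 11 → W
n=23: only reaches 22(W), which is W → L
n=24: reaches L-position 21 → W
n=25: only reaches 20(W), 24(W), all W → L
n=26: reaches L-position 13 → W
n=27: only reaches 18(W), 24(W), 26(W), all W → L
n=28: reaches L-position 21 → W
n=29: only reaches 28(W), which is W → L
n=30: reaches L-position 15 → W
n=31: only reaches 30(W), which is W → L
n=32: reaches L-position 31 → W
Reading off the rows marked L gives the requested list; there are 17 such values of n.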